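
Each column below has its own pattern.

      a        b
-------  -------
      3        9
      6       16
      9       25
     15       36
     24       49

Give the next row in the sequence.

39  64

Column a: each term is the sum of the two before it; 3, 6, 9, 15, 24 → 39.
Column b: perfect squares: 3², 4², 5², …, so 9, 16, 25, 36, 49 → 64.
Combining the parts gives 39  64.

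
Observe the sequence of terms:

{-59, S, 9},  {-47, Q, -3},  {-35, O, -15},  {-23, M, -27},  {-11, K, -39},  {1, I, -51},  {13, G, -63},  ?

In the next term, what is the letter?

For the first value, +12 each step: -59, -47, -35, -23, -11, 1, 13 → 25.
For the letter, letters move back 2 places in the alphabet: S, Q, O, M, K, I, G → E.
Third value — −12 each step: 9, -3, -15, -27, -39, -51, -63 → -75.

E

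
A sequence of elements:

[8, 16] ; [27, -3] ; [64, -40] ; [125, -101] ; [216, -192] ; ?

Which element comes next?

First entry: perfect cubes: 2³, 3³, 4³, …; 8, 27, 64, 125, 216 → 343.
For the second entry, together with the first entry always sums to 24: 16, -3, -40, -101, -192 → -319.
Putting it together: [343, -319].

[343, -319]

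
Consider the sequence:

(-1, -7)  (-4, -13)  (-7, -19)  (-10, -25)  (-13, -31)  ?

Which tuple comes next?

(-16, -37)

First coordinate: -1, -4, -7, -10, -13 → -16 (−3 each step).
Second coordinate: −6 each step; -7, -13, -19, -25, -31 → -37.
Putting it together: (-16, -37).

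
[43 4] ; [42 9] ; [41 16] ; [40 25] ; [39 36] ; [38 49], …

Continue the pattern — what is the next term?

[37 64]

First component: 43, 42, 41, 40, 39, 38 → 37 (−1 each step).
Second component goes 4, 9, 16, 25, 36, 49 → 64 (perfect squares: 2², 3², 4², …).
Putting it together: [37 64].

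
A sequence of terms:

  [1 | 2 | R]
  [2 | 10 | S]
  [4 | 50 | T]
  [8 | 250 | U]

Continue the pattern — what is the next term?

First entry: ×2 each step; 1, 2, 4, 8 → 16.
Second entry goes 2, 10, 50, 250 → 1250 (×5 each step).
Letter — letters move forward 1 place in the alphabet: R, S, T, U → V.
Combining the parts gives [16 | 1250 | V].

[16 | 1250 | V]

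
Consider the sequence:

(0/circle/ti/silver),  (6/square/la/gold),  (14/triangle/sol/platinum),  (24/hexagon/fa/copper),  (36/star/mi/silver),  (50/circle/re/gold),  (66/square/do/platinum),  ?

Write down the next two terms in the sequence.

First entry: differences are 6, 8, 10, … (increasing by 2 each time), so 0, 6, 14, 24, 36, 50, 66 → 84 → 104.
Shape — repeats circle → square → triangle → hexagon → star: circle, square, triangle, hexagon, star, circle, square → triangle → hexagon.
Note goes ti, la, sol, fa, mi, re, do → ti → la (runs backward through the solfège scale do→ti).
Metal: repeats silver → gold → platinum → copper; silver, gold, platinum, copper, silver, gold, platinum → copper → silver.
Putting the parts together: (84/triangle/ti/copper) and then (104/hexagon/la/silver).

(84/triangle/ti/copper), (104/hexagon/la/silver)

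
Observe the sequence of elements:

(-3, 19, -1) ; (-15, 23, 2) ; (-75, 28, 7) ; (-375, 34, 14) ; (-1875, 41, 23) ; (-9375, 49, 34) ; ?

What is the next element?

First value — ×5 each step: -3, -15, -75, -375, -1875, -9375 → -46875.
For the second value, differences are 4, 5, 6, … (increasing by 1 each time): 19, 23, 28, 34, 41, 49 → 58.
For the third value, differences are 3, 5, 7, … (increasing by 2 each time): -1, 2, 7, 14, 23, 34 → 47.
Combining the parts gives (-46875, 58, 47).

(-46875, 58, 47)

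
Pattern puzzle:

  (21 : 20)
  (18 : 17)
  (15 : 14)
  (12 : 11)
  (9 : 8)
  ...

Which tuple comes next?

(6 : 5)

For the first value, −3 each step: 21, 18, 15, 12, 9 → 6.
Second value: 20, 17, 14, 11, 8 → 5 (always 1 less than the first value).
Putting it together: (6 : 5).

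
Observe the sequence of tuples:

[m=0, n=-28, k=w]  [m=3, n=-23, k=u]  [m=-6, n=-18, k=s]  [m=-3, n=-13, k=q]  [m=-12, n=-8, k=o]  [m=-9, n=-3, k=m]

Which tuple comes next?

M: alternating steps +3, −9, +3, −9, …; 0, 3, -6, -3, -12, -9 → -18.
For the n, +5 each step: -28, -23, -18, -13, -8, -3 → 2.
K: letters move back 2 places in the alphabet; w, u, s, q, o, m → k.
Putting it together: [m=-18, n=2, k=k].

[m=-18, n=2, k=k]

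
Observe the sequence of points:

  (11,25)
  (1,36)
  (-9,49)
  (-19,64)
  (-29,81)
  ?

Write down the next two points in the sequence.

First component: −10 each step; 11, 1, -9, -19, -29 → -39 → -49.
Second component — perfect squares: 5², 6², 7², …: 25, 36, 49, 64, 81 → 100 → 121.
Putting the parts together: (-39,100) and then (-49,121).

(-39,100), (-49,121)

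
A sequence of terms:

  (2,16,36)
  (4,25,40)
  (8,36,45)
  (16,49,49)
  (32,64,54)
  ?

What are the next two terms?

(64,81,58), (128,100,63)

First coordinate: 2, 4, 8, 16, 32 → 64 → 128 (×2 each step).
Second coordinate goes 16, 25, 36, 49, 64 → 81 → 100 (perfect squares: 4², 5², 6², …).
For the third coordinate, alternating steps +4, +5, +4, +5, …: 36, 40, 45, 49, 54 → 58 → 63.
Putting the parts together: (64,81,58) and then (128,100,63).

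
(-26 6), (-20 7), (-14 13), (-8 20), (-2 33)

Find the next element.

(4 53)

First component: -26, -20, -14, -8, -2 → 4 (+6 each step).
Second component: each term is the sum of the two before it; 6, 7, 13, 20, 33 → 53.
Combining the parts gives (4 53).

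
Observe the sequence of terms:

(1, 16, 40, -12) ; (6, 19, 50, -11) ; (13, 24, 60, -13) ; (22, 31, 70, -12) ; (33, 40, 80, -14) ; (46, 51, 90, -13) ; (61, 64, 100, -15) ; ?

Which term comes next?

First coordinate goes 1, 6, 13, 22, 33, 46, 61 → 78 (differences are 5, 7, 9, … (increasing by 2 each time)).
Second coordinate goes 16, 19, 24, 31, 40, 51, 64 → 79 (differences are 3, 5, 7, … (increasing by 2 each time)).
Third coordinate — +10 each step: 40, 50, 60, 70, 80, 90, 100 → 110.
Fourth coordinate: -12, -11, -13, -12, -14, -13, -15 → -14 (alternating steps +1, −2, +1, −2, …).
So the next term is (78, 79, 110, -14).

(78, 79, 110, -14)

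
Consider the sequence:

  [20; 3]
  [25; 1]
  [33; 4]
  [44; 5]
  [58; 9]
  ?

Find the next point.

[75; 14]

First entry — differences are 5, 8, 11, … (increasing by 3 each time): 20, 25, 33, 44, 58 → 75.
Second entry: each term is the sum of the two before it, so 3, 1, 4, 5, 9 → 14.
So the next point is [75; 14].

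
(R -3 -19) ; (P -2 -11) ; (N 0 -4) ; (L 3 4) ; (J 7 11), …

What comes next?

Letter — letters move back 2 places in the alphabet: R, P, N, L, J → H.
Second coordinate — differences are 1, 2, 3, … (increasing by 1 each time): -3, -2, 0, 3, 7 → 12.
Third coordinate: alternating steps +8, +7, +8, +7, …; -19, -11, -4, 4, 11 → 19.
So the next triple is (H 12 19).

(H 12 19)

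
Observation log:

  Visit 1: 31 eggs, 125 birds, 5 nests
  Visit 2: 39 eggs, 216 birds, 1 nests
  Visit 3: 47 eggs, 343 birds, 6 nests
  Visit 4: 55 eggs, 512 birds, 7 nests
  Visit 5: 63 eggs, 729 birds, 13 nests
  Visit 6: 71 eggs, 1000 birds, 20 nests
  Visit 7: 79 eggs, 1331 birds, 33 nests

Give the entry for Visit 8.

Eggs — +8 each step: 31, 39, 47, 55, 63, 71, 79 → 87.
Birds goes 125, 216, 343, 512, 729, 1000, 1331 → 1728 (perfect cubes: 5³, 6³, 7³, …).
Nests: each term is the sum of the two before it, so 5, 1, 6, 7, 13, 20, 33 → 53.
So the next row is 87 eggs, 1728 birds, 53 nests.

87 eggs, 1728 birds, 53 nests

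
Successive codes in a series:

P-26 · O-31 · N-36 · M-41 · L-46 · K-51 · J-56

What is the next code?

I-61

Letter: P, O, N, M, L, K, J → I (letters move back 1 place in the alphabet).
Second component: 26, 31, 36, 41, 46, 51, 56 → 61 (+5 each step).
Putting it together: I-61.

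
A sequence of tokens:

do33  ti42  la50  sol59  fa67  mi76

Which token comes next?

re84

Note: runs backward through the solfège scale do→ti; do, ti, la, sol, fa, mi → re.
Second component: 33, 42, 50, 59, 67, 76 → 84 (alternating steps +9, +8, +9, +8, …).
Putting it together: re84.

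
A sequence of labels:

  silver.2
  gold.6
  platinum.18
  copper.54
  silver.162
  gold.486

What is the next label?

platinum.1458

Metal: repeats silver → gold → platinum → copper; silver, gold, platinum, copper, silver, gold → platinum.
Second component goes 2, 6, 18, 54, 162, 486 → 1458 (×3 each step).
Combining the parts gives platinum.1458.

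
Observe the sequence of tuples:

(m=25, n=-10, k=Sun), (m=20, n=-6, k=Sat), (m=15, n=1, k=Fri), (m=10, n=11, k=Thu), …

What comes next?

For the m, −5 each step: 25, 20, 15, 10 → 5.
N goes -10, -6, 1, 11 → 24 (differences are 4, 7, 10, … (increasing by 3 each time)).
K: runs backward through the weekdays Mon→Sun; Sun, Sat, Fri, Thu → Wed.
So the next tuple is (m=5, n=24, k=Wed).

(m=5, n=24, k=Wed)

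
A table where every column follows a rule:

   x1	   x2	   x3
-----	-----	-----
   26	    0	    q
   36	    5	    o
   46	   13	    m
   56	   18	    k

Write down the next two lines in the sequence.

66  26  i; 76  31  g

For the column x1, +10 each step: 26, 36, 46, 56 → 66 → 76.
Column x2: alternating steps +5, +8, +5, +8, …, so 0, 5, 13, 18 → 26 → 31.
Column x3: letters move back 2 places in the alphabet, so q, o, m, k → i → g.
So the next two lines are 66  26  i and 76  31  g.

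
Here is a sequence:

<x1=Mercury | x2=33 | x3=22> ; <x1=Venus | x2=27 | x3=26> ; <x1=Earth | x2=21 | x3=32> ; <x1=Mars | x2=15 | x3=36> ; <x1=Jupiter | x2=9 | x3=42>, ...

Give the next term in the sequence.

<x1=Saturn | x2=3 | x3=46>

X1 — runs through the planets Mercury→Neptune: Mercury, Venus, Earth, Mars, Jupiter → Saturn.
For the x2, −6 each step: 33, 27, 21, 15, 9 → 3.
X3 goes 22, 26, 32, 36, 42 → 46 (alternating steps +4, +6, +4, +6, …).
So the next term is <x1=Saturn | x2=3 | x3=46>.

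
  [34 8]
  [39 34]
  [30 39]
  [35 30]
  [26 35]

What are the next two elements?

[31 26], [22 31]

First entry: 34, 39, 30, 35, 26 → 31 → 22 (alternating steps +5, −9, +5, −9, …).
Second entry: always the previous value of the first entry; 8, 34, 39, 30, 35 → 26 → 31.
Putting the parts together: [31 26] and then [22 31].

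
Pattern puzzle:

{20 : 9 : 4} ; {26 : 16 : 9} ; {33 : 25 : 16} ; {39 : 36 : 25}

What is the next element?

First part: 20, 26, 33, 39 → 46 (alternating steps +6, +7, +6, +7, …).
Second part: 9, 16, 25, 36 → 49 (perfect squares: 3², 4², 5², …).
Third part: always the previous value of the second part; 4, 9, 16, 25 → 36.
So the next element is {46 : 49 : 36}.

{46 : 49 : 36}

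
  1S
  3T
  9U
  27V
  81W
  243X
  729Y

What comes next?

For the first component, ×3 each step: 1, 3, 9, 27, 81, 243, 729 → 2187.
Letter goes S, T, U, V, W, X, Y → Z (letters move forward 1 place in the alphabet).
Combining the parts gives 2187Z.

2187Z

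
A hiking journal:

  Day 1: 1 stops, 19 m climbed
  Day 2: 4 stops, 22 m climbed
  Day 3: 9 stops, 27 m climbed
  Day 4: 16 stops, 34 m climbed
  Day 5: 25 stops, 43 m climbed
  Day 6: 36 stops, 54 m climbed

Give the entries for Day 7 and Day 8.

For the stops, perfect squares: 1², 2², 3², …: 1, 4, 9, 16, 25, 36 → 49 → 64.
M climbed: differences are 3, 5, 7, … (increasing by 2 each time), so 19, 22, 27, 34, 43, 54 → 67 → 82.
Putting the parts together: 49 stops, 67 m climbed and then 64 stops, 82 m climbed.

49 stops, 67 m climbed; 64 stops, 82 m climbed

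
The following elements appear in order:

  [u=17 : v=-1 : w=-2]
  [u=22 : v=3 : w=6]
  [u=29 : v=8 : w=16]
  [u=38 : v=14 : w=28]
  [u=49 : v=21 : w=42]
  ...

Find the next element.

[u=62 : v=29 : w=58]

U: 17, 22, 29, 38, 49 → 62 (differences are 5, 7, 9, … (increasing by 2 each time)).
V: -1, 3, 8, 14, 21 → 29 (differences are 4, 5, 6, … (increasing by 1 each time)).
W: always 2 × the v; -2, 6, 16, 28, 42 → 58.
Combining the parts gives [u=62 : v=29 : w=58].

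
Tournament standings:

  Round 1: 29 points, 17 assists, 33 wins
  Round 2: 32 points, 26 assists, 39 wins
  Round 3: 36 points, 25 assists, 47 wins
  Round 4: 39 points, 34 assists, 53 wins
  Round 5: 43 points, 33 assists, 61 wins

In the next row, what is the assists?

42

Points: 29, 32, 36, 39, 43 → 46 (alternating steps +3, +4, +3, +4, …).
Assists — alternating steps +9, −1, +9, −1, …: 17, 26, 25, 34, 33 → 42.
Wins goes 33, 39, 47, 53, 61 → 67 (alternating steps +6, +8, +6, +8, …).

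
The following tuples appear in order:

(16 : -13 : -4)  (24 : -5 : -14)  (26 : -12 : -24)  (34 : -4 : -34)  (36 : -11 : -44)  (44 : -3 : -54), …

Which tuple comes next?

First value goes 16, 24, 26, 34, 36, 44 → 46 (alternating steps +8, +2, +8, +2, …).
Second value: alternating steps +8, −7, +8, −7, …; -13, -5, -12, -4, -11, -3 → -10.
Third value goes -4, -14, -24, -34, -44, -54 → -64 (−10 each step).
So the next tuple is (46 : -10 : -64).

(46 : -10 : -64)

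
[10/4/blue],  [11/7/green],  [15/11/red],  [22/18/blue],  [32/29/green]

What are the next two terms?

[45/47/red], [61/76/blue]

First slot: differences are 1, 4, 7, … (increasing by 3 each time), so 10, 11, 15, 22, 32 → 45 → 61.
Second slot — each term is the sum of the two before it: 4, 7, 11, 18, 29 → 47 → 76.
For the colour, repeats blue → green → red: blue, green, red, blue, green → red → blue.
So the next two terms are [45/47/red] and [61/76/blue].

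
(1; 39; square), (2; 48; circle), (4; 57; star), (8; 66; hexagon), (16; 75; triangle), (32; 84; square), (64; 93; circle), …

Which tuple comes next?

First part: 1, 2, 4, 8, 16, 32, 64 → 128 (×2 each step).
For the second part, +9 each step: 39, 48, 57, 66, 75, 84, 93 → 102.
Shape: repeats square → circle → star → hexagon → triangle, so square, circle, star, hexagon, triangle, square, circle → star.
So the next tuple is (128; 102; star).

(128; 102; star)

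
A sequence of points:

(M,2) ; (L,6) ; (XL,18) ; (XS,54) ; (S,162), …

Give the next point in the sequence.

(M,486)

Size: runs through clothing sizes XS→XL, so M, L, XL, XS, S → M.
For the second part, ×3 each step: 2, 6, 18, 54, 162 → 486.
Putting it together: (M,486).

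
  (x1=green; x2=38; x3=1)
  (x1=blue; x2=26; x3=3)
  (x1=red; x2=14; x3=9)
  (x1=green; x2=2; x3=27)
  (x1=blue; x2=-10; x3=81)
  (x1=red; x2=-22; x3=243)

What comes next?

X1: repeats green → blue → red, so green, blue, red, green, blue, red → green.
X2 — −12 each step: 38, 26, 14, 2, -10, -22 → -34.
X3: 1, 3, 9, 27, 81, 243 → 729 (×3 each step).
Putting it together: (x1=green; x2=-34; x3=729).

(x1=green; x2=-34; x3=729)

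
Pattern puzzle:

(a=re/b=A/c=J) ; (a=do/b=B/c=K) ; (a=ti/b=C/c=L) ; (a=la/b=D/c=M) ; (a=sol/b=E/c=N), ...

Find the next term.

A: runs backward through the solfège scale do→ti, so re, do, ti, la, sol → fa.
B: letters move forward 1 place in the alphabet, so A, B, C, D, E → F.
C goes J, K, L, M, N → O (letters move forward 1 place in the alphabet).
Combining the parts gives (a=fa/b=F/c=O).

(a=fa/b=F/c=O)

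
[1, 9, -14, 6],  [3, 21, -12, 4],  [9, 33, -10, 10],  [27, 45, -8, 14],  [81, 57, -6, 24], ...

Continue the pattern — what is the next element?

First slot — ×3 each step: 1, 3, 9, 27, 81 → 243.
Second slot: 9, 21, 33, 45, 57 → 69 (+12 each step).
Third slot: +2 each step, so -14, -12, -10, -8, -6 → -4.
Fourth slot: each term is the sum of the two before it; 6, 4, 10, 14, 24 → 38.
Combining the parts gives [243, 69, -4, 38].

[243, 69, -4, 38]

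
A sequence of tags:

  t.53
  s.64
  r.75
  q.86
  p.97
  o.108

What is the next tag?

Letter goes t, s, r, q, p, o → n (letters move back 1 place in the alphabet).
Second component: 53, 64, 75, 86, 97, 108 → 119 (+11 each step).
Combining the parts gives n.119.

n.119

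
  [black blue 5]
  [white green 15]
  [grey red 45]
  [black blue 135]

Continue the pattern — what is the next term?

Shade goes black, white, grey, black → white (repeats black → white → grey).
Colour: blue, green, red, blue → green (repeats blue → green → red).
Third entry — ×3 each step: 5, 15, 45, 135 → 405.
Putting it together: [white green 405].

[white green 405]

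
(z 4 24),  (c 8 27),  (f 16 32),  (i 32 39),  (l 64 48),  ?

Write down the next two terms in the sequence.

(o 128 59), (r 256 72)

Letter: z, c, f, i, l → o → r (letters move forward 3 places in the alphabet, wrapping Z→A).
Second component — ×2 each step: 4, 8, 16, 32, 64 → 128 → 256.
Third component: differences are 3, 5, 7, … (increasing by 2 each time), so 24, 27, 32, 39, 48 → 59 → 72.
So the next two terms are (o 128 59) and (r 256 72).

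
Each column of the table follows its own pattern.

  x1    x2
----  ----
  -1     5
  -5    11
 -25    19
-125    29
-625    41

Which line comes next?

-3125  55

Column x1 — ×5 each step: -1, -5, -25, -125, -625 → -3125.
For the column x2, differences are 6, 8, 10, … (increasing by 2 each time): 5, 11, 19, 29, 41 → 55.
Putting it together: -3125  55.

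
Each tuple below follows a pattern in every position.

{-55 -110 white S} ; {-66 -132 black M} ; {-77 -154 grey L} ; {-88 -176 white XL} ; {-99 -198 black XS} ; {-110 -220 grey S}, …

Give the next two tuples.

For the first entry, −11 each step: -55, -66, -77, -88, -99, -110 → -121 → -132.
Second entry: always 2 × the first entry, so -110, -132, -154, -176, -198, -220 → -242 → -264.
Shade: repeats white → black → grey, so white, black, grey, white, black, grey → white → black.
Size: repeats S → M → L → XL → XS, so S, M, L, XL, XS, S → M → L.
So the next two tuples are {-121 -242 white M} and {-132 -264 black L}.

{-121 -242 white M}, {-132 -264 black L}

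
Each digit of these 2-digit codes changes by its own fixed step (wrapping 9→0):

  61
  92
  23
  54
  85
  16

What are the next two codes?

For the first digit, +3 each step, mod 10: 6, 9, 2, 5, 8, 1 → 4 → 7.
Second digit: +1 each step, mod 10; 1, 2, 3, 4, 5, 6 → 7 → 8.
Putting the parts together: 47 and then 78.

47, 78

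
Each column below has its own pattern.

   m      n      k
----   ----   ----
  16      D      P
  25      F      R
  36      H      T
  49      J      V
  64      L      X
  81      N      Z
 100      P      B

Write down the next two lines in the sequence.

121  R  D; 144  T  F

Column m: perfect squares: 4², 5², 6², …; 16, 25, 36, 49, 64, 81, 100 → 121 → 144.
Column n goes D, F, H, J, L, N, P → R → T (letters move forward 2 places in the alphabet).
Column k: P, R, T, V, X, Z, B → D → F (letters move forward 2 places in the alphabet, wrapping Z→A).
So the next two lines are 121  R  D and 144  T  F.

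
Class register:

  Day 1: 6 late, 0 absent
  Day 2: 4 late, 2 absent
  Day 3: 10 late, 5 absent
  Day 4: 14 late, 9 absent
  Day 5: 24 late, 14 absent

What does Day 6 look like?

38 late, 20 absent

Late goes 6, 4, 10, 14, 24 → 38 (each term is the sum of the two before it).
Absent: differences are 2, 3, 4, … (increasing by 1 each time), so 0, 2, 5, 9, 14 → 20.
So the next record is 38 late, 20 absent.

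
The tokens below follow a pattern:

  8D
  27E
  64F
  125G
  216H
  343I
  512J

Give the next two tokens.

First component goes 8, 27, 64, 125, 216, 343, 512 → 729 → 1000 (perfect cubes: 2³, 3³, 4³, …).
Letter: letters move forward 1 place in the alphabet, so D, E, F, G, H, I, J → K → L.
Putting the parts together: 729K and then 1000L.

729K, 1000L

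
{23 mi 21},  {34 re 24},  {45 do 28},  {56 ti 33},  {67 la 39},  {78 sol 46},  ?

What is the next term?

{89 fa 54}

For the first value, +11 each step: 23, 34, 45, 56, 67, 78 → 89.
Note: mi, re, do, ti, la, sol → fa (runs backward through the solfège scale do→ti).
Third value: 21, 24, 28, 33, 39, 46 → 54 (differences are 3, 4, 5, … (increasing by 1 each time)).
Combining the parts gives {89 fa 54}.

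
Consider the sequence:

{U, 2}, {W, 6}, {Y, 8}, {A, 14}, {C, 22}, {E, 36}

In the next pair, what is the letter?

Letter: letters move forward 2 places in the alphabet, wrapping Z→A; U, W, Y, A, C, E → G.
Second slot goes 2, 6, 8, 14, 22, 36 → 58 (each term is the sum of the two before it).

G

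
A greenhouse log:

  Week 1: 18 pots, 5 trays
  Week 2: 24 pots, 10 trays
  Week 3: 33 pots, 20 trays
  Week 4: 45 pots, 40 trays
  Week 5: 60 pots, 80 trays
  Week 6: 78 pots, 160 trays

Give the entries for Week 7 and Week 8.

Pots goes 18, 24, 33, 45, 60, 78 → 99 → 123 (differences are 6, 9, 12, … (increasing by 3 each time)).
Trays: ×2 each step, so 5, 10, 20, 40, 80, 160 → 320 → 640.
So the next two records are 99 pots, 320 trays and 123 pots, 640 trays.

99 pots, 320 trays; 123 pots, 640 trays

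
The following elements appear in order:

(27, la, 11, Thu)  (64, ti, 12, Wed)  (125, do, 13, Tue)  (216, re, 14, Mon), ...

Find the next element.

(343, mi, 15, Sun)

First part goes 27, 64, 125, 216 → 343 (perfect cubes: 3³, 4³, 5³, …).
Note: runs through the solfège scale do→ti, so la, ti, do, re → mi.
Third part goes 11, 12, 13, 14 → 15 (+1 each step).
For the day, runs backward through the weekdays Mon→Sun: Thu, Wed, Tue, Mon → Sun.
Combining the parts gives (343, mi, 15, Sun).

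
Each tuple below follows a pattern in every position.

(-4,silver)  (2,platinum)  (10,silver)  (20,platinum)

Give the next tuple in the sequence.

(32,silver)

First coordinate: differences are 6, 8, 10, … (increasing by 2 each time); -4, 2, 10, 20 → 32.
Metal goes silver, platinum, silver, platinum → silver (alternates silver ↔ platinum).
Combining the parts gives (32,silver).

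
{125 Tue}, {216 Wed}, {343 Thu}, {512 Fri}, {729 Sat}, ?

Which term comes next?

{1000 Sun}

First component — perfect cubes: 5³, 6³, 7³, …: 125, 216, 343, 512, 729 → 1000.
Day: runs through the weekdays Mon→Sun; Tue, Wed, Thu, Fri, Sat → Sun.
Putting it together: {1000 Sun}.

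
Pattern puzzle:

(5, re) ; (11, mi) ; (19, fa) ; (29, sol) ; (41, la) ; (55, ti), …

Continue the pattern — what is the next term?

First slot goes 5, 11, 19, 29, 41, 55 → 71 (differences are 6, 8, 10, … (increasing by 2 each time)).
Note: re, mi, fa, sol, la, ti → do (runs through the solfège scale do→ti).
Combining the parts gives (71, do).

(71, do)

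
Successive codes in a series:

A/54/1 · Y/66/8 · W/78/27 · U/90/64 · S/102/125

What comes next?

Q/114/216

Letter: letters move back 2 places in the alphabet, wrapping A→Z; A, Y, W, U, S → Q.
Second component goes 54, 66, 78, 90, 102 → 114 (+12 each step).
Third component: 1, 8, 27, 64, 125 → 216 (perfect cubes: 1³, 2³, 3³, …).
So the next code is Q/114/216.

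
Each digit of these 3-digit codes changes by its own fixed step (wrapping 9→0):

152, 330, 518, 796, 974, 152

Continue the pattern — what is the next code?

First digit: +2 each step, mod 10; 1, 3, 5, 7, 9, 1 → 3.
Second digit: −2 each step, mod 10, so 5, 3, 1, 9, 7, 5 → 3.
Third digit: −2 each step, mod 10; 2, 0, 8, 6, 4, 2 → 0.
So the next code is 330.

330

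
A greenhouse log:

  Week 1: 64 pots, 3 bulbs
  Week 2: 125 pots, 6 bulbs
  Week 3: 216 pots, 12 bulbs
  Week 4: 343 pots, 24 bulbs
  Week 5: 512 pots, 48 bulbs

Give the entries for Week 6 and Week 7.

729 pots, 96 bulbs; 1000 pots, 192 bulbs

Pots — perfect cubes: 4³, 5³, 6³, …: 64, 125, 216, 343, 512 → 729 → 1000.
Bulbs: ×2 each step; 3, 6, 12, 24, 48 → 96 → 192.
So the next two rows are 729 pots, 96 bulbs and 1000 pots, 192 bulbs.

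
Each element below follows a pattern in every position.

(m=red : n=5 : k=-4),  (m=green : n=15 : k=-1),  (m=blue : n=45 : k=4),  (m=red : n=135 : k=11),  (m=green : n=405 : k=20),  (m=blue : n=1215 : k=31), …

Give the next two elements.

(m=red : n=3645 : k=44), (m=green : n=10935 : k=59)

M: repeats red → green → blue, so red, green, blue, red, green, blue → red → green.
N goes 5, 15, 45, 135, 405, 1215 → 3645 → 10935 (×3 each step).
For the k, differences are 3, 5, 7, … (increasing by 2 each time): -4, -1, 4, 11, 20, 31 → 44 → 59.
So the next two elements are (m=red : n=3645 : k=44) and (m=green : n=10935 : k=59).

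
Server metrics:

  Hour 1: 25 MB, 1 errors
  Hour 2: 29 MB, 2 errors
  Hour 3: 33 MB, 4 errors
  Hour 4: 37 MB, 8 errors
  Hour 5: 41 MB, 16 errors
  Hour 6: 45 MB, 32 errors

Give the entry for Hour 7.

MB: 25, 29, 33, 37, 41, 45 → 49 (+4 each step).
Errors: ×2 each step; 1, 2, 4, 8, 16, 32 → 64.
Combining the parts gives 49 MB, 64 errors.

49 MB, 64 errors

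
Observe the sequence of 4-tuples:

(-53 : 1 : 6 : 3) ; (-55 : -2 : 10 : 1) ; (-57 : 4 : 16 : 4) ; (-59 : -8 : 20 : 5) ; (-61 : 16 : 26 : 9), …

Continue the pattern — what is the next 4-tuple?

(-63 : -32 : 30 : 14)

First coordinate: −2 each step; -53, -55, -57, -59, -61 → -63.
Second coordinate: ×(-2) each step; 1, -2, 4, -8, 16 → -32.
Third coordinate: alternating steps +4, +6, +4, +6, …, so 6, 10, 16, 20, 26 → 30.
Fourth coordinate — each term is the sum of the two before it: 3, 1, 4, 5, 9 → 14.
Combining the parts gives (-63 : -32 : 30 : 14).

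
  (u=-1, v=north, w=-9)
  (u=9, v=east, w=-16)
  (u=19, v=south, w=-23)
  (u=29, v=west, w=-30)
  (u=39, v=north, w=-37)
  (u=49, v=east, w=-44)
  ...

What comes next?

U goes -1, 9, 19, 29, 39, 49 → 59 (+10 each step).
V goes north, east, south, west, north, east → south (repeats north → east → south → west).
W: −7 each step; -9, -16, -23, -30, -37, -44 → -51.
So the next tuple is (u=59, v=south, w=-51).

(u=59, v=south, w=-51)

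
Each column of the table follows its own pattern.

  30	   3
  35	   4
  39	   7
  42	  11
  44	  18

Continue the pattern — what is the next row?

45  29

First component: 30, 35, 39, 42, 44 → 45 (differences are 5, 4, 3, … (decreasing by 1 each time)).
Second component — each term is the sum of the two before it: 3, 4, 7, 11, 18 → 29.
So the next row is 45  29.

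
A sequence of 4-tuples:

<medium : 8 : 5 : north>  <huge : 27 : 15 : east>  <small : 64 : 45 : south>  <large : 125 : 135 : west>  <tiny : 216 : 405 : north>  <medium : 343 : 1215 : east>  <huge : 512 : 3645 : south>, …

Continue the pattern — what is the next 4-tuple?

Size: repeats medium → huge → small → large → tiny, so medium, huge, small, large, tiny, medium, huge → small.
Second slot: perfect cubes: 2³, 3³, 4³, …, so 8, 27, 64, 125, 216, 343, 512 → 729.
For the third slot, ×3 each step: 5, 15, 45, 135, 405, 1215, 3645 → 10935.
Direction: repeats north → east → south → west; north, east, south, west, north, east, south → west.
Combining the parts gives <small : 729 : 10935 : west>.

<small : 729 : 10935 : west>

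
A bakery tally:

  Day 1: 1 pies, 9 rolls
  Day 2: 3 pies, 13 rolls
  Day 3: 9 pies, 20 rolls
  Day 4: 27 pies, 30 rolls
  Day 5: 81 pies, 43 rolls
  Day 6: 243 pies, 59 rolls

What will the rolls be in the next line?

Pies goes 1, 3, 9, 27, 81, 243 → 729 (×3 each step).
Rolls goes 9, 13, 20, 30, 43, 59 → 78 (differences are 4, 7, 10, … (increasing by 3 each time)).

78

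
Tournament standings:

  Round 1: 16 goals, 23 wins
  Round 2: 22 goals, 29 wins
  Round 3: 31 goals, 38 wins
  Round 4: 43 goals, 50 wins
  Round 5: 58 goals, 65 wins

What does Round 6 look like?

76 goals, 83 wins

Goals goes 16, 22, 31, 43, 58 → 76 (differences are 6, 9, 12, … (increasing by 3 each time)).
Wins: always 7 more than the goals, so 23, 29, 38, 50, 65 → 83.
Combining the parts gives 76 goals, 83 wins.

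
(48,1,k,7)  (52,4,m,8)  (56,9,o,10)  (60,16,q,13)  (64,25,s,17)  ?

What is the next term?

First slot goes 48, 52, 56, 60, 64 → 68 (+4 each step).
Second slot: 1, 4, 9, 16, 25 → 36 (perfect squares: 1², 2², 3², …).
For the letter, letters move forward 2 places in the alphabet: k, m, o, q, s → u.
Fourth slot: 7, 8, 10, 13, 17 → 22 (differences are 1, 2, 3, … (increasing by 1 each time)).
So the next term is (68,36,u,22).

(68,36,u,22)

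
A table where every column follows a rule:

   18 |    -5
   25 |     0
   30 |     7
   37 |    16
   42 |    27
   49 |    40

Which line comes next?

54  55

For the first component, alternating steps +7, +5, +7, +5, …: 18, 25, 30, 37, 42, 49 → 54.
Second component: -5, 0, 7, 16, 27, 40 → 55 (differences are 5, 7, 9, … (increasing by 2 each time)).
Putting it together: 54  55.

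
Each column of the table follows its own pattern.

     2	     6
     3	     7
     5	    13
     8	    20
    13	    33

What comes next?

First component: 2, 3, 5, 8, 13 → 21 (each term is the sum of the two before it).
Second component — each term is the sum of the two before it: 6, 7, 13, 20, 33 → 53.
Putting it together: 21  53.

21  53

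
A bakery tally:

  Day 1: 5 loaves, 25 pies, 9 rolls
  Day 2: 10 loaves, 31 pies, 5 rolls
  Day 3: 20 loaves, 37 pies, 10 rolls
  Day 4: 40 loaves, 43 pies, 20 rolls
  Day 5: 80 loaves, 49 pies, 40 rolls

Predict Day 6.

160 loaves, 55 pies, 80 rolls

Loaves: ×2 each step, so 5, 10, 20, 40, 80 → 160.
Pies — +6 each step: 25, 31, 37, 43, 49 → 55.
Rolls — always the previous value of the loaves: 9, 5, 10, 20, 40 → 80.
Putting it together: 160 loaves, 55 pies, 80 rolls.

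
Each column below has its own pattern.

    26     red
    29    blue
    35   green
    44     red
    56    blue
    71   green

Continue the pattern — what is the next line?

89  red

First component: differences are 3, 6, 9, … (increasing by 3 each time); 26, 29, 35, 44, 56, 71 → 89.
For the colour, repeats red → blue → green: red, blue, green, red, blue, green → red.
Combining the parts gives 89  red.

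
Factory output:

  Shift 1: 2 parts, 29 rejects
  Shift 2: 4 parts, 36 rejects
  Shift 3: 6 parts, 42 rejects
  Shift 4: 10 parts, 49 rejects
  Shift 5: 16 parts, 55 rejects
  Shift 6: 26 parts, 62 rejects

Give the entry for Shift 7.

Parts goes 2, 4, 6, 10, 16, 26 → 42 (each term is the sum of the two before it).
Rejects: alternating steps +7, +6, +7, +6, …; 29, 36, 42, 49, 55, 62 → 68.
Combining the parts gives 42 parts, 68 rejects.

42 parts, 68 rejects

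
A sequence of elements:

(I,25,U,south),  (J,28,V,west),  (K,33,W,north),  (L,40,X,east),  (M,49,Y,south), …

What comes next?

(N,60,Z,west)

First letter — letters move forward 1 place in the alphabet: I, J, K, L, M → N.
Second component: differences are 3, 5, 7, … (increasing by 2 each time); 25, 28, 33, 40, 49 → 60.
Second letter goes U, V, W, X, Y → Z (letters move forward 1 place in the alphabet).
Direction: south, west, north, east, south → west (repeats south → west → north → east).
Combining the parts gives (N,60,Z,west).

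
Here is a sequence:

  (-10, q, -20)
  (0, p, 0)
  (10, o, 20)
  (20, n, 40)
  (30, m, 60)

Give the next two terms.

(40, l, 80), (50, k, 100)

For the first value, +10 each step: -10, 0, 10, 20, 30 → 40 → 50.
Letter: letters move back 1 place in the alphabet, so q, p, o, n, m → l → k.
Third value — always 2 × the first value: -20, 0, 20, 40, 60 → 80 → 100.
Putting the parts together: (40, l, 80) and then (50, k, 100).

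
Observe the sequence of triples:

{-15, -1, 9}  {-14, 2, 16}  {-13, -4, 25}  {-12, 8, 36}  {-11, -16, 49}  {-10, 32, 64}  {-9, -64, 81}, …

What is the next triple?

{-8, 128, 100}

First slot goes -15, -14, -13, -12, -11, -10, -9 → -8 (+1 each step).
For the second slot, ×(-2) each step: -1, 2, -4, 8, -16, 32, -64 → 128.
Third slot — perfect squares: 3², 4², 5², …: 9, 16, 25, 36, 49, 64, 81 → 100.
Putting it together: {-8, 128, 100}.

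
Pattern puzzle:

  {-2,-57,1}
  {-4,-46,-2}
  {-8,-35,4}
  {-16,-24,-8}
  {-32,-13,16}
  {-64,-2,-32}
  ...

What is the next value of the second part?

9

First part: -2, -4, -8, -16, -32, -64 → -128 (×2 each step).
Second part: +11 each step, so -57, -46, -35, -24, -13, -2 → 9.
Third part — ×(-2) each step: 1, -2, 4, -8, 16, -32 → 64.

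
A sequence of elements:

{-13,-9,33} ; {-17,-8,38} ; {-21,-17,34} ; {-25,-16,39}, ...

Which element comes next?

{-29,-25,35}

First entry — −4 each step: -13, -17, -21, -25 → -29.
Second entry: -9, -8, -17, -16 → -25 (alternating steps +1, −9, +1, −9, …).
Third entry: 33, 38, 34, 39 → 35 (alternating steps +5, −4, +5, −4, …).
Putting it together: {-29,-25,35}.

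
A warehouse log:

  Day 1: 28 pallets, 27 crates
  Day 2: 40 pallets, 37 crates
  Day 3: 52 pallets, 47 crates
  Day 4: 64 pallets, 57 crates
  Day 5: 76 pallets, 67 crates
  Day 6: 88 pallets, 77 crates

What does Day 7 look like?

100 pallets, 87 crates

Pallets: 28, 40, 52, 64, 76, 88 → 100 (+12 each step).
Crates: +10 each step, so 27, 37, 47, 57, 67, 77 → 87.
Combining the parts gives 100 pallets, 87 crates.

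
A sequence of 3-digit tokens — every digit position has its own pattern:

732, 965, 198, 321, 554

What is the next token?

787

First digit — +2 each step, mod 10: 7, 9, 1, 3, 5 → 7.
Second digit: 3, 6, 9, 2, 5 → 8 (+3 each step, mod 10).
Third digit goes 2, 5, 8, 1, 4 → 7 (+3 each step, mod 10).
Putting it together: 787.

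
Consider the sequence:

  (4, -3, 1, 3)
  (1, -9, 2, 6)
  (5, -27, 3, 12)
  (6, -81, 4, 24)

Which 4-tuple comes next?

(11, -243, 5, 48)

For the first entry, each term is the sum of the two before it: 4, 1, 5, 6 → 11.
Second entry goes -3, -9, -27, -81 → -243 (×3 each step).
For the third entry, +1 each step: 1, 2, 3, 4 → 5.
Fourth entry: ×2 each step, so 3, 6, 12, 24 → 48.
Putting it together: (11, -243, 5, 48).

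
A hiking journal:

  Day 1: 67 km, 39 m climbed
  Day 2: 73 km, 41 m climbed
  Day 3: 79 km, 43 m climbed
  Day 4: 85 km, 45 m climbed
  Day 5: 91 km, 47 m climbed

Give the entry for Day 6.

Km: 67, 73, 79, 85, 91 → 97 (+6 each step).
M climbed — +2 each step: 39, 41, 43, 45, 47 → 49.
So the next line is 97 km, 49 m climbed.

97 km, 49 m climbed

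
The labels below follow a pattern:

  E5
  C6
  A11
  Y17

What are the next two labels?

Letter goes E, C, A, Y → W → U (letters move back 2 places in the alphabet, wrapping A→Z).
Second component: each term is the sum of the two before it; 5, 6, 11, 17 → 28 → 45.
So the next two labels are W28 and U45.

W28 then U45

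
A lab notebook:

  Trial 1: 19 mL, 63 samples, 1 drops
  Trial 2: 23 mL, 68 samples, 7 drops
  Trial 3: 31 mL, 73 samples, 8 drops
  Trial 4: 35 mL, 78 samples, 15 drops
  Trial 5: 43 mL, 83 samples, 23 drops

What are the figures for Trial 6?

47 mL, 88 samples, 38 drops

For the mL, alternating steps +4, +8, +4, +8, …: 19, 23, 31, 35, 43 → 47.
Samples goes 63, 68, 73, 78, 83 → 88 (+5 each step).
Drops: each term is the sum of the two before it; 1, 7, 8, 15, 23 → 38.
Combining the parts gives 47 mL, 88 samples, 38 drops.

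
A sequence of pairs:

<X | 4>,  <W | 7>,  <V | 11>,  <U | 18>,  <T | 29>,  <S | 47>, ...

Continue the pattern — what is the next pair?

Letter: letters move back 1 place in the alphabet; X, W, V, U, T, S → R.
Second component: 4, 7, 11, 18, 29, 47 → 76 (each term is the sum of the two before it).
Putting it together: <R | 76>.

<R | 76>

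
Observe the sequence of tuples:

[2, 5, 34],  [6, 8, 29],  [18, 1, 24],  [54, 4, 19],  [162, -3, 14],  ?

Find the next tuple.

[486, 0, 9]

First value: 2, 6, 18, 54, 162 → 486 (×3 each step).
For the second value, alternating steps +3, −7, +3, −7, …: 5, 8, 1, 4, -3 → 0.
Third value goes 34, 29, 24, 19, 14 → 9 (−5 each step).
Putting it together: [486, 0, 9].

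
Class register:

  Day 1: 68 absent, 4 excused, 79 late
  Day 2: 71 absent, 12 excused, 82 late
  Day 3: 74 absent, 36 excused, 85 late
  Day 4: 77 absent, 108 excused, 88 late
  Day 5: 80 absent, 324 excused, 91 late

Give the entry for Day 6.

83 absent, 972 excused, 94 late

Absent: 68, 71, 74, 77, 80 → 83 (+3 each step).
For the excused, ×3 each step: 4, 12, 36, 108, 324 → 972.
Late: 79, 82, 85, 88, 91 → 94 (always 11 more than the absent).
Putting it together: 83 absent, 972 excused, 94 late.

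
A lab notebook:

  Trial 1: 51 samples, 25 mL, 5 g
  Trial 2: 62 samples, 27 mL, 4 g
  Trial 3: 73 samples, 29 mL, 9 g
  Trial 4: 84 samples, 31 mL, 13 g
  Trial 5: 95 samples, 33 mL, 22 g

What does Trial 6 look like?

106 samples, 35 mL, 35 g

Samples: +11 each step, so 51, 62, 73, 84, 95 → 106.
ML — +2 each step: 25, 27, 29, 31, 33 → 35.
G — each term is the sum of the two before it: 5, 4, 9, 13, 22 → 35.
Combining the parts gives 106 samples, 35 mL, 35 g.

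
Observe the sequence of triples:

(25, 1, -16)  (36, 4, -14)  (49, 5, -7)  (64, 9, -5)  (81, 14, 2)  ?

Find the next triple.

(100, 23, 4)

First coordinate: perfect squares: 5², 6², 7², …; 25, 36, 49, 64, 81 → 100.
For the second coordinate, each term is the sum of the two before it: 1, 4, 5, 9, 14 → 23.
Third coordinate goes -16, -14, -7, -5, 2 → 4 (alternating steps +2, +7, +2, +7, …).
Combining the parts gives (100, 23, 4).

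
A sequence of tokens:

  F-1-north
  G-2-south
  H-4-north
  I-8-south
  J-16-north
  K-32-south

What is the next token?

L-64-north

For the letter, letters move forward 1 place in the alphabet: F, G, H, I, J, K → L.
Second component goes 1, 2, 4, 8, 16, 32 → 64 (×2 each step).
Direction goes north, south, north, south, north, south → north (alternates north ↔ south).
So the next token is L-64-north.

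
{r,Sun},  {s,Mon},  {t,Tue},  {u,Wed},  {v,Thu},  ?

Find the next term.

For the letter, letters move forward 1 place in the alphabet: r, s, t, u, v → w.
For the day, runs through the weekdays Mon→Sun: Sun, Mon, Tue, Wed, Thu → Fri.
Combining the parts gives {w,Fri}.

{w,Fri}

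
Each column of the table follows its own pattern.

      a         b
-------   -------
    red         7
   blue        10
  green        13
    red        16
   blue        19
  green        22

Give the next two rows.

red  25; blue  28

Column a: repeats red → blue → green, so red, blue, green, red, blue, green → red → blue.
Column b: +3 each step; 7, 10, 13, 16, 19, 22 → 25 → 28.
Putting the parts together: red  25 and then blue  28.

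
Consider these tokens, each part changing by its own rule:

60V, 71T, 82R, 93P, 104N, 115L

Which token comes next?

First component: 60, 71, 82, 93, 104, 115 → 126 (+11 each step).
Letter: V, T, R, P, N, L → J (letters move back 2 places in the alphabet).
Putting it together: 126J.

126J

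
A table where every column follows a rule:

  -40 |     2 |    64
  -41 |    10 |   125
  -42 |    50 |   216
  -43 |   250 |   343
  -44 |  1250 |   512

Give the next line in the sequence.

-45  6250  729

For the first component, −1 each step: -40, -41, -42, -43, -44 → -45.
Second component: ×5 each step, so 2, 10, 50, 250, 1250 → 6250.
Third component — perfect cubes: 4³, 5³, 6³, …: 64, 125, 216, 343, 512 → 729.
Combining the parts gives -45  6250  729.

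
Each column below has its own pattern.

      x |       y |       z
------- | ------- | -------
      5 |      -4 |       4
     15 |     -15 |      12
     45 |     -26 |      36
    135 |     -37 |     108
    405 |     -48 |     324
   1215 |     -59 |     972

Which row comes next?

Column x: 5, 15, 45, 135, 405, 1215 → 3645 (×3 each step).
Column y — −11 each step: -4, -15, -26, -37, -48, -59 → -70.
Column z — ×3 each step: 4, 12, 36, 108, 324, 972 → 2916.
So the next row is 3645  -70  2916.

3645  -70  2916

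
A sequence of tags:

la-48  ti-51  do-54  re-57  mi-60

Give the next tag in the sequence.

Note — runs through the solfège scale do→ti: la, ti, do, re, mi → fa.
Second component: 48, 51, 54, 57, 60 → 63 (+3 each step).
So the next tag is fa-63.

fa-63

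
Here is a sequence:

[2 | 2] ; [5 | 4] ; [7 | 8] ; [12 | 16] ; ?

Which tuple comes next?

[19 | 32]

For the first value, each term is the sum of the two before it: 2, 5, 7, 12 → 19.
For the second value, ×2 each step: 2, 4, 8, 16 → 32.
Putting it together: [19 | 32].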